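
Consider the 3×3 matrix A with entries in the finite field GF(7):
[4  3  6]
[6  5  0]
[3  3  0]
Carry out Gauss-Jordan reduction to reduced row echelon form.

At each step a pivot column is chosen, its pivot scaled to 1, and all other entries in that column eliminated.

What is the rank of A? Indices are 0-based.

[1] R0 /= 4  ⇒  (1, 6, 5)
     R1 -= 6·R0  ⇒  (0, 4, 5)
     R2 -= 3·R0  ⇒  (0, 6, 6)
[2] R1 /= 4  ⇒  (0, 1, 3)
     R0 -= 6·R1  ⇒  (1, 0, 1)
     R2 -= 6·R1  ⇒  (0, 0, 2)
[3] R2 /= 2  ⇒  (0, 0, 1)
     R0 -= 1·R2  ⇒  (1, 0, 0)
     R1 -= 3·R2  ⇒  (0, 1, 0)

rank = 3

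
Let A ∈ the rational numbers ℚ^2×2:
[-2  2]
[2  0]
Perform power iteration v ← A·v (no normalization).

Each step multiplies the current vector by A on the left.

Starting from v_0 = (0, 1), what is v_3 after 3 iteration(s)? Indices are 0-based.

v_0 = (0, 1).
v_1 = A·v_0 = (2, 0).
v_2 = A·v_1 = (-4, 4).
v_3 = A·v_2 = (16, -8).

v_3 = (16, -8)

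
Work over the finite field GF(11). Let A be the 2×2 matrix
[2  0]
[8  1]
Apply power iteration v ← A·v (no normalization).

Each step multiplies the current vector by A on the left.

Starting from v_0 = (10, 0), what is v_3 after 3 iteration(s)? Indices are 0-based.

v_3 = (3, 10)

v_0 = (10, 0).
v_1 = A·v_0 = (9, 3).
v_2 = A·v_1 = (7, 9).
v_3 = A·v_2 = (3, 10).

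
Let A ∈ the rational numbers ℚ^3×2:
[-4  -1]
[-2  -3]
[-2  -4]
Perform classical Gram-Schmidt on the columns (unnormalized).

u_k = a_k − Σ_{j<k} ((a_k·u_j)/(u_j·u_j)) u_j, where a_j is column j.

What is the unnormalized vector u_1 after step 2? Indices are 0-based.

Step 1: u_0 = a_0 = (-4, -2, -2).
Step 2: u_1 = a_1 − (3/4)·u_0 = (2, -3/2, -5/2).

u_1 = (2, -3/2, -5/2)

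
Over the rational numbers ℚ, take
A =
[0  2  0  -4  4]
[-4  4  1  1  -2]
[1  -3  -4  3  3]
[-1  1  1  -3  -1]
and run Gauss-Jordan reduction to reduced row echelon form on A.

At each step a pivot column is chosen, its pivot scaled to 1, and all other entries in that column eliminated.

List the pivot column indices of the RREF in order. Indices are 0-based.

step 1: exchange rows 0,1
step 1: normalize row 0 (÷-4) = (1, -1, -1/4, -1/4, 1/2)
  row 2: subtract 1×row0 = (0, -2, -15/4, 13/4, 5/2)
  row 3: subtract -1×row0 = (0, 0, 3/4, -13/4, -1/2)
step 2: normalize row 1 (÷2) = (0, 1, 0, -2, 2)
  row 0: subtract -1×row1 = (1, 0, -1/4, -9/4, 5/2)
  row 2: subtract -2×row1 = (0, 0, -15/4, -3/4, 13/2)
step 3: normalize row 2 (÷-15/4) = (0, 0, 1, 1/5, -26/15)
  row 0: subtract -1/4×row2 = (1, 0, 0, -11/5, 31/15)
  row 3: subtract 3/4×row2 = (0, 0, 0, -17/5, 4/5)
step 4: normalize row 3 (÷-17/5) = (0, 0, 0, 1, -4/17)
  row 0: subtract -11/5×row3 = (1, 0, 0, 0, 79/51)
  row 1: subtract -2×row3 = (0, 1, 0, 0, 26/17)
  row 2: subtract 1/5×row3 = (0, 0, 1, 0, -86/51)

pivot columns: 0, 1, 2, 3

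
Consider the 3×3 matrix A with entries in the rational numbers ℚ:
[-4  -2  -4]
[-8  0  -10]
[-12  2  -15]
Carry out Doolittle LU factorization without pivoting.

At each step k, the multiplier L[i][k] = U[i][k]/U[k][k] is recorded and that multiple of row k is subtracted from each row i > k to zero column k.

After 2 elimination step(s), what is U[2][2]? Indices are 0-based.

U[2][2] = 1

[col 0] pivot -4
  R1 -= 2*R0 → (0, 4, -2)  (L[1][0] := 2)
  R2 -= 3*R0 → (0, 8, -3)  (L[2][0] := 3)
[col 1] pivot 4
  R2 -= 2*R1 → (0, 0, 1)  (L[2][1] := 2)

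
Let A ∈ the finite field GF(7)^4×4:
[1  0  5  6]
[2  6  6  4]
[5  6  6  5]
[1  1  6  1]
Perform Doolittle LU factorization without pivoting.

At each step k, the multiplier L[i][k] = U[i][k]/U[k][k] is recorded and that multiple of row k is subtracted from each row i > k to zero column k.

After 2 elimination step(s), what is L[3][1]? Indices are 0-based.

Step 1: pivot at (0,0) is 1.
  row1 ← row1 − (2)·row0  ⇒  L[1][0]=2, U row1=(0, 6, 3, 6)
  row2 ← row2 − (5)·row0  ⇒  L[2][0]=5, U row2=(0, 6, 2, 3)
  row3 ← row3 − (1)·row0  ⇒  L[3][0]=1, U row3=(0, 1, 1, 2)
Step 2: pivot at (1,1) is 6.
  row2 ← row2 − (1)·row1  ⇒  L[2][1]=1, U row2=(0, 0, 6, 4)
  row3 ← row3 − (6)·row1  ⇒  L[3][1]=6, U row3=(0, 0, 4, 1)

L[3][1] = 6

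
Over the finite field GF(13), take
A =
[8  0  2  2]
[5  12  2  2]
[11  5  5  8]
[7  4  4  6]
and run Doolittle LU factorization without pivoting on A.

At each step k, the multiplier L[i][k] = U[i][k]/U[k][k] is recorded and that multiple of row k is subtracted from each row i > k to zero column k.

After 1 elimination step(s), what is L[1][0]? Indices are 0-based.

Step 1: pivot at (0,0) is 8.
  row1 ← row1 − (12)·row0  ⇒  L[1][0]=12, U row1=(0, 12, 4, 4)
  row2 ← row2 − (3)·row0  ⇒  L[2][0]=3, U row2=(0, 5, 12, 2)
  row3 ← row3 − (9)·row0  ⇒  L[3][0]=9, U row3=(0, 4, 12, 1)

L[1][0] = 12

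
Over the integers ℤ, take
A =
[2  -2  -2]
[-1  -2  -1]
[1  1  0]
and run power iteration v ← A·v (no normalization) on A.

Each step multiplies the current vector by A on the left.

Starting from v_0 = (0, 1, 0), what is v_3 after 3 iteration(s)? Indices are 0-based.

v_0 = (0, 1, 0).
v_1 = A·v_0 = (-2, -2, 1).
v_2 = A·v_1 = (-2, 5, -4).
v_3 = A·v_2 = (-6, -4, 3).

v_3 = (-6, -4, 3)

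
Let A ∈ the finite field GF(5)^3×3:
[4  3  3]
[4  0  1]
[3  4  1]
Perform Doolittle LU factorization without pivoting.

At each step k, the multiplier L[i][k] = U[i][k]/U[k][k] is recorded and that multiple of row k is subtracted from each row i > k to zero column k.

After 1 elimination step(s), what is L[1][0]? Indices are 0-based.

k=0: U[0][0]=4
  eliminate (1,0): mult=1, new row 1: (0, 2, 3); set L[1][0]=1
  eliminate (2,0): mult=2, new row 2: (0, 3, 0); set L[2][0]=2

L[1][0] = 1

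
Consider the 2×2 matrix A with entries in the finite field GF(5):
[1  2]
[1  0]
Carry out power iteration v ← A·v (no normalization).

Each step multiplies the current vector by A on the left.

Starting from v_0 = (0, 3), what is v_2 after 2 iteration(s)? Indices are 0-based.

v_2 = (1, 1)

v_0 = (0, 3).
v_1 = A·v_0 = (1, 0).
v_2 = A·v_1 = (1, 1).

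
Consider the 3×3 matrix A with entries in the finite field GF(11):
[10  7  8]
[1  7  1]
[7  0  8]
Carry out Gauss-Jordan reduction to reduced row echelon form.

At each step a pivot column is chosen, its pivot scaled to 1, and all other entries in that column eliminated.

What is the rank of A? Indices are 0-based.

rank = 3

pivot(0,0)=10: scale R0 → (1, 4, 3)
  clear (1,0): R1 −= (1)R0 → (0, 3, 9)
  clear (2,0): R2 −= (7)R0 → (0, 5, 9)
pivot(1,1)=3: scale R1 → (0, 1, 3)
  clear (0,1): R0 −= (4)R1 → (1, 0, 2)
  clear (2,1): R2 −= (5)R1 → (0, 0, 5)
pivot(2,2)=5: scale R2 → (0, 0, 1)
  clear (0,2): R0 −= (2)R2 → (1, 0, 0)
  clear (1,2): R1 −= (3)R2 → (0, 1, 0)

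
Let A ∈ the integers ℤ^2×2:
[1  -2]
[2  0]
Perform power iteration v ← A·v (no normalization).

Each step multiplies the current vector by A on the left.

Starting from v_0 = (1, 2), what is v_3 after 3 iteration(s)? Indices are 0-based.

v_3 = (5, -14)

v_0 = (1, 2).
v_1 = A·v_0 = (-3, 2).
v_2 = A·v_1 = (-7, -6).
v_3 = A·v_2 = (5, -14).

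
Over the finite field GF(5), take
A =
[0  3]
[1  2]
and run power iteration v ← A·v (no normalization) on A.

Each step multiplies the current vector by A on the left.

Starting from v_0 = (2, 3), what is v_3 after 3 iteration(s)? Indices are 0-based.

v_3 = (0, 4)

v_0 = (2, 3).
v_1 = A·v_0 = (4, 3).
v_2 = A·v_1 = (4, 0).
v_3 = A·v_2 = (0, 4).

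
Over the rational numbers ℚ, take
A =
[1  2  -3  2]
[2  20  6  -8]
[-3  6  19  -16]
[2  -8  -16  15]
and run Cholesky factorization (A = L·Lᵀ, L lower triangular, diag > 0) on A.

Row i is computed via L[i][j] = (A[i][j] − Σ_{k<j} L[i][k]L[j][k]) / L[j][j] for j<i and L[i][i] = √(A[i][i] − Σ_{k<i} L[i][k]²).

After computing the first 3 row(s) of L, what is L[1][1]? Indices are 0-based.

Step 1: L[0][0] = √(1) = 1.
  L[1][0] = (2) / L[0][0] = 2.
Step 2: L[1][1] = √(16) = 4.
  L[2][0] = (-3) / L[0][0] = -3.
  L[2][1] = (12) / L[1][1] = 3.
Step 3: L[2][2] = √(1) = 1.

L[1][1] = 4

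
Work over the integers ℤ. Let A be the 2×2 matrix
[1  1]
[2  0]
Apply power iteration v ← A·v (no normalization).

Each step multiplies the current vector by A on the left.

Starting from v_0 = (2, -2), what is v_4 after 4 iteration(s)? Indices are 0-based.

v_4 = (12, 8)

v_0 = (2, -2).
v_1 = A·v_0 = (0, 4).
v_2 = A·v_1 = (4, 0).
v_3 = A·v_2 = (4, 8).
v_4 = A·v_3 = (12, 8).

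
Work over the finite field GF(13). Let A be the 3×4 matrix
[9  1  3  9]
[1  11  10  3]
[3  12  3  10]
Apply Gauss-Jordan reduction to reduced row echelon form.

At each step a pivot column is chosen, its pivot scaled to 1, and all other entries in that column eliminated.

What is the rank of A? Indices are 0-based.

step 1: normalize row 0 (÷9) = (1, 3, 9, 1)
  row 1: subtract 1×row0 = (0, 8, 1, 2)
  row 2: subtract 3×row0 = (0, 3, 2, 7)
step 2: normalize row 1 (÷8) = (0, 1, 5, 10)
  row 0: subtract 3×row1 = (1, 0, 7, 10)
  row 2: subtract 3×row1 = (0, 0, 0, 3)
skip col 2 (zero from row 2)
step 3: normalize row 2 (÷3) = (0, 0, 0, 1)
  row 0: subtract 10×row2 = (1, 0, 7, 0)
  row 1: subtract 10×row2 = (0, 1, 5, 0)

rank = 3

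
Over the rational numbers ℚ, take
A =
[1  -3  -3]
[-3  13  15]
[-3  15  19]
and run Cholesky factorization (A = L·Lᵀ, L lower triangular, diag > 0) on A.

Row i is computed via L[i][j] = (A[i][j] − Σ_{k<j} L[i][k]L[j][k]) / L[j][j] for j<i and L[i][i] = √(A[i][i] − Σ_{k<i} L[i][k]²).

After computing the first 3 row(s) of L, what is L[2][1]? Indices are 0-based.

Step 1: L[0][0] = √(1) = 1.
  L[1][0] = (-3) / L[0][0] = -3.
Step 2: L[1][1] = √(4) = 2.
  L[2][0] = (-3) / L[0][0] = -3.
  L[2][1] = (6) / L[1][1] = 3.
Step 3: L[2][2] = √(1) = 1.

L[2][1] = 3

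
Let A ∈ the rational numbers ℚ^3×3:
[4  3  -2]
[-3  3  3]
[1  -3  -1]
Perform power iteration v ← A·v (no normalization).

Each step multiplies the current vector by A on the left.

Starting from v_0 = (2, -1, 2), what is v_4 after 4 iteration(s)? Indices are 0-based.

v_0 = (2, -1, 2).
v_1 = A·v_0 = (1, -3, 3).
v_2 = A·v_1 = (-11, -3, 7).
v_3 = A·v_2 = (-67, 45, -9).
v_4 = A·v_3 = (-115, 309, -193).

v_4 = (-115, 309, -193)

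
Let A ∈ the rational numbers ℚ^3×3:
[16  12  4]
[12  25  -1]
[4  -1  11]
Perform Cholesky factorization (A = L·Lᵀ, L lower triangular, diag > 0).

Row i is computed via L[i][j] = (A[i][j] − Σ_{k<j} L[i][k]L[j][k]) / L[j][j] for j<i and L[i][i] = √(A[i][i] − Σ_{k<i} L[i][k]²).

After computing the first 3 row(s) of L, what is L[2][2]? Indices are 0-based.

Step 1: L[0][0] = √(16) = 4.
  L[1][0] = (12) / L[0][0] = 3.
Step 2: L[1][1] = √(16) = 4.
  L[2][0] = (4) / L[0][0] = 1.
  L[2][1] = (-4) / L[1][1] = -1.
Step 3: L[2][2] = √(9) = 3.

L[2][2] = 3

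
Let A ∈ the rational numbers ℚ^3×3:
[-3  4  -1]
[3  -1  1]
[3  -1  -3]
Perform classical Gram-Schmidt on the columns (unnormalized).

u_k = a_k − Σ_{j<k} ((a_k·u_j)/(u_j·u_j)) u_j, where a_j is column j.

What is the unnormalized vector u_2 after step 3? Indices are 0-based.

Step 1: u_0 = a_0 = (-3, 3, 3).
Step 2: u_1 = a_1 − (-2/3)·u_0 = (2, 1, 1).
Step 3: u_2 = a_2 − (-1/9)·u_0 − (-2/3)·u_1 = (0, 2, -2).

u_2 = (0, 2, -2)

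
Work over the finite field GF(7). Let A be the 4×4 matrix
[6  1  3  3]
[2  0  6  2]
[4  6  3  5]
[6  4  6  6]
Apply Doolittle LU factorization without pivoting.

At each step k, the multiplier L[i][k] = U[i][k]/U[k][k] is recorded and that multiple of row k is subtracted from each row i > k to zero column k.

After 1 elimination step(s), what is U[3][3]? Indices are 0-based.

U[3][3] = 3

k=0: U[0][0]=6
  eliminate (1,0): mult=5, new row 1: (0, 2, 5, 1); set L[1][0]=5
  eliminate (2,0): mult=3, new row 2: (0, 3, 1, 3); set L[2][0]=3
  eliminate (3,0): mult=1, new row 3: (0, 3, 3, 3); set L[3][0]=1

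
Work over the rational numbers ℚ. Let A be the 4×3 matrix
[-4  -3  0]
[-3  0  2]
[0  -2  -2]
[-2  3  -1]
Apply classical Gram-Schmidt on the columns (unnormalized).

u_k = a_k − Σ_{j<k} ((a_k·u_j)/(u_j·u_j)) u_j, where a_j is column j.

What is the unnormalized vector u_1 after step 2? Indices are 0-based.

u_1 = (-63/29, 18/29, -2, 99/29)

Step 1: u_0 = a_0 = (-4, -3, 0, -2).
Step 2: u_1 = a_1 − (6/29)·u_0 = (-63/29, 18/29, -2, 99/29).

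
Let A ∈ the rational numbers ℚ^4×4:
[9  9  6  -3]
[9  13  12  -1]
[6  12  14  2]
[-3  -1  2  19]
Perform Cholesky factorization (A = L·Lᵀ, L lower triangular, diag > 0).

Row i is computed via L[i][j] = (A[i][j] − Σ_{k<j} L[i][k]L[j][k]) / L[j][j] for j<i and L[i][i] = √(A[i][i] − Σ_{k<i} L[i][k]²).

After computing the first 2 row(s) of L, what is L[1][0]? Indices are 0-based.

L[1][0] = 3

Step 1: L[0][0] = √(9) = 3.
  L[1][0] = (9) / L[0][0] = 3.
Step 2: L[1][1] = √(4) = 2.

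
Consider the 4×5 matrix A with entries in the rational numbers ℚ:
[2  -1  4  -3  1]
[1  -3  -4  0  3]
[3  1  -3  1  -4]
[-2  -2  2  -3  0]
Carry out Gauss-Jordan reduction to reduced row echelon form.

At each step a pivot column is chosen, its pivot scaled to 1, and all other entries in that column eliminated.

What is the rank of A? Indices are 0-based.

rank = 4

pivot(0,0)=2: scale R0 → (1, -1/2, 2, -3/2, 1/2)
  clear (1,0): R1 −= (1)R0 → (0, -5/2, -6, 3/2, 5/2)
  clear (2,0): R2 −= (3)R0 → (0, 5/2, -9, 11/2, -11/2)
  clear (3,0): R3 −= (-2)R0 → (0, -3, 6, -6, 1)
pivot(1,1)=-5/2: scale R1 → (0, 1, 12/5, -3/5, -1)
  clear (0,1): R0 −= (-1/2)R1 → (1, 0, 16/5, -9/5, 0)
  clear (2,1): R2 −= (5/2)R1 → (0, 0, -15, 7, -3)
  clear (3,1): R3 −= (-3)R1 → (0, 0, 66/5, -39/5, -2)
pivot(2,2)=-15: scale R2 → (0, 0, 1, -7/15, 1/5)
  clear (0,2): R0 −= (16/5)R2 → (1, 0, 0, -23/75, -16/25)
  clear (1,2): R1 −= (12/5)R2 → (0, 1, 0, 13/25, -37/25)
  clear (3,2): R3 −= (66/5)R2 → (0, 0, 0, -41/25, -116/25)
pivot(3,3)=-41/25: scale R3 → (0, 0, 0, 1, 116/41)
  clear (0,3): R0 −= (-23/75)R3 → (1, 0, 0, 0, 28/123)
  clear (1,3): R1 −= (13/25)R3 → (0, 1, 0, 0, -121/41)
  clear (2,3): R2 −= (-7/15)R3 → (0, 0, 1, 0, 187/123)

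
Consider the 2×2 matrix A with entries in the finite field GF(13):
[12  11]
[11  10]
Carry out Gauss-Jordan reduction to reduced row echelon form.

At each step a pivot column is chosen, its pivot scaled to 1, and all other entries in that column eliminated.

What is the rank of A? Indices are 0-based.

rank = 2

pivot(0,0)=12: scale R0 → (1, 2)
  clear (1,0): R1 −= (11)R0 → (0, 1)
pivot(1,1)=1: scale R1 → (0, 1)
  clear (0,1): R0 −= (2)R1 → (1, 0)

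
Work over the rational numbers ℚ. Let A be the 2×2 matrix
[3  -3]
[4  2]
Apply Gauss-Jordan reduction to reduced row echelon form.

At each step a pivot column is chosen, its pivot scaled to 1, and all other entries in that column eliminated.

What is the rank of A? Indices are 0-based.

rank = 2

[1] R0 /= 3  ⇒  (1, -1)
     R1 -= 4·R0  ⇒  (0, 6)
[2] R1 /= 6  ⇒  (0, 1)
     R0 -= -1·R1  ⇒  (1, 0)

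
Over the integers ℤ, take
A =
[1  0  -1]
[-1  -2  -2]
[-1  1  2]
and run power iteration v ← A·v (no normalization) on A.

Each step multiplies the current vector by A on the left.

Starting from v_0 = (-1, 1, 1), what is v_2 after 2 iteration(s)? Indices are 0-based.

v_0 = (-1, 1, 1).
v_1 = A·v_0 = (-2, -3, 4).
v_2 = A·v_1 = (-6, 0, 7).

v_2 = (-6, 0, 7)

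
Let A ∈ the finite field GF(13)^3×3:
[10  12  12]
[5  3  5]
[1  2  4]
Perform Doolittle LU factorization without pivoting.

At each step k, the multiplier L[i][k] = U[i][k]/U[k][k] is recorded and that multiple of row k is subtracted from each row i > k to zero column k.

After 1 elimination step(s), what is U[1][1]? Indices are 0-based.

U[1][1] = 10

Step 1: pivot at (0,0) is 10.
  row1 ← row1 − (7)·row0  ⇒  L[1][0]=7, U row1=(0, 10, 12)
  row2 ← row2 − (4)·row0  ⇒  L[2][0]=4, U row2=(0, 6, 8)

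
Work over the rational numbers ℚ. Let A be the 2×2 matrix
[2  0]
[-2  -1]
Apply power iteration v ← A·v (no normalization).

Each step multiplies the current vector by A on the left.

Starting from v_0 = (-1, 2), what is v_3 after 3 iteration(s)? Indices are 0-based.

v_3 = (-8, 4)

v_0 = (-1, 2).
v_1 = A·v_0 = (-2, 0).
v_2 = A·v_1 = (-4, 4).
v_3 = A·v_2 = (-8, 4).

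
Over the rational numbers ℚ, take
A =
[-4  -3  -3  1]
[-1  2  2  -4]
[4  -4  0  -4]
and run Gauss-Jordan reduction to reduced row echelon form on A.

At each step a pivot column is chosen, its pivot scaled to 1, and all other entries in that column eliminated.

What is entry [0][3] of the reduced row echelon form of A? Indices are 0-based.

M[0][3] = 10/11

step 1: normalize row 0 (÷-4) = (1, 3/4, 3/4, -1/4)
  row 1: subtract -1×row0 = (0, 11/4, 11/4, -17/4)
  row 2: subtract 4×row0 = (0, -7, -3, -3)
step 2: normalize row 1 (÷11/4) = (0, 1, 1, -17/11)
  row 0: subtract 3/4×row1 = (1, 0, 0, 10/11)
  row 2: subtract -7×row1 = (0, 0, 4, -152/11)
step 3: normalize row 2 (÷4) = (0, 0, 1, -38/11)
  row 1: subtract 1×row2 = (0, 1, 0, 21/11)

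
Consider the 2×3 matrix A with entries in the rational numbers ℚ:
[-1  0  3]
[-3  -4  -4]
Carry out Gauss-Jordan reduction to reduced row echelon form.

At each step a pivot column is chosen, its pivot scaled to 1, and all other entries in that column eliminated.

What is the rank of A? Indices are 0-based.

rank = 2

[1] R0 /= -1  ⇒  (1, 0, -3)
     R1 -= -3·R0  ⇒  (0, -4, -13)
[2] R1 /= -4  ⇒  (0, 1, 13/4)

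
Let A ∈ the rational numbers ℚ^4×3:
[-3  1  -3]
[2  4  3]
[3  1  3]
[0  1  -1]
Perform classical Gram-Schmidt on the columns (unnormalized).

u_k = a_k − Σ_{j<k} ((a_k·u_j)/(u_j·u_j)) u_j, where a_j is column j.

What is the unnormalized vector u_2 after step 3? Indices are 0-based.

Step 1: u_0 = a_0 = (-3, 2, 3, 0).
Step 2: u_1 = a_1 − (4/11)·u_0 = (23/11, 36/11, -1/11, 1).
Step 3: u_2 = a_2 − (12/11)·u_0 − (25/177)·u_1 = (-4/177, 21/59, -46/177, -202/177).

u_2 = (-4/177, 21/59, -46/177, -202/177)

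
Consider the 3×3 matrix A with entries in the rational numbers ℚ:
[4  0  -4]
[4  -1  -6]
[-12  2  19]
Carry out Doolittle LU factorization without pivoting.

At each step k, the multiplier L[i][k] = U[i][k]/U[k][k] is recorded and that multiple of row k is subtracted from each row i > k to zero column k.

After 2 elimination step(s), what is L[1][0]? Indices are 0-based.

L[1][0] = 1

k=0: U[0][0]=4
  eliminate (1,0): mult=1, new row 1: (0, -1, -2); set L[1][0]=1
  eliminate (2,0): mult=-3, new row 2: (0, 2, 7); set L[2][0]=-3
k=1: U[1][1]=-1
  eliminate (2,1): mult=-2, new row 2: (0, 0, 3); set L[2][1]=-2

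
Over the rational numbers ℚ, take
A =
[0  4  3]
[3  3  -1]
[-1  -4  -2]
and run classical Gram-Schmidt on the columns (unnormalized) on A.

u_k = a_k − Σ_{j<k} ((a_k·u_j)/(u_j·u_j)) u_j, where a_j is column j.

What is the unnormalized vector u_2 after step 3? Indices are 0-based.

Step 1: u_0 = a_0 = (0, 3, -1).
Step 2: u_1 = a_1 − (13/10)·u_0 = (4, -9/10, -27/10).
Step 3: u_2 = a_2 − (-1/10)·u_0 − (183/241)·u_1 = (-9/241, -4/241, -12/241).

u_2 = (-9/241, -4/241, -12/241)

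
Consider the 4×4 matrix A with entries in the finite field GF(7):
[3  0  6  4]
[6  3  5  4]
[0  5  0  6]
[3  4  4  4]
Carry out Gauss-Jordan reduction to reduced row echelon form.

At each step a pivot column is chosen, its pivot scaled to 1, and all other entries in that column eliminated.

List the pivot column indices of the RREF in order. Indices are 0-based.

pivot columns: 0, 1, 2, 3

pivot(0,0)=3: scale R0 → (1, 0, 2, 6)
  clear (1,0): R1 −= (6)R0 → (0, 3, 0, 3)
  clear (3,0): R3 −= (3)R0 → (0, 4, 5, 0)
pivot(1,1)=3: scale R1 → (0, 1, 0, 1)
  clear (2,1): R2 −= (5)R1 → (0, 0, 0, 1)
  clear (3,1): R3 −= (4)R1 → (0, 0, 5, 3)
pivot(2,2): swap R2↔R3
pivot(2,2)=5: scale R2 → (0, 0, 1, 2)
  clear (0,2): R0 −= (2)R2 → (1, 0, 0, 2)
pivot(3,3)=1: scale R3 → (0, 0, 0, 1)
  clear (0,3): R0 −= (2)R3 → (1, 0, 0, 0)
  clear (1,3): R1 −= (1)R3 → (0, 1, 0, 0)
  clear (2,3): R2 −= (2)R3 → (0, 0, 1, 0)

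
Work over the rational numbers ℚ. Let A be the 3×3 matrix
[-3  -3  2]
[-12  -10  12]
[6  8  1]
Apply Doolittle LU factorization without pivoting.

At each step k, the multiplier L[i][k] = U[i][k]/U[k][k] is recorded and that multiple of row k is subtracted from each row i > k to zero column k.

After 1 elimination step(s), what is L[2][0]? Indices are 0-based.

k=0: U[0][0]=-3
  eliminate (1,0): mult=4, new row 1: (0, 2, 4); set L[1][0]=4
  eliminate (2,0): mult=-2, new row 2: (0, 2, 5); set L[2][0]=-2

L[2][0] = -2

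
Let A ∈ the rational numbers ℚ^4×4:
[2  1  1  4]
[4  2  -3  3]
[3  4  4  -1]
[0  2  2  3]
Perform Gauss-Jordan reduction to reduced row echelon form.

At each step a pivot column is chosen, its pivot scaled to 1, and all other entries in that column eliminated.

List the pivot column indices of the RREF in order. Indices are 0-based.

step 1: normalize row 0 (÷2) = (1, 1/2, 1/2, 2)
  row 1: subtract 4×row0 = (0, 0, -5, -5)
  row 2: subtract 3×row0 = (0, 5/2, 5/2, -7)
step 2: exchange rows 1,2
step 2: normalize row 1 (÷5/2) = (0, 1, 1, -14/5)
  row 0: subtract 1/2×row1 = (1, 0, 0, 17/5)
  row 3: subtract 2×row1 = (0, 0, 0, 43/5)
step 3: normalize row 2 (÷-5) = (0, 0, 1, 1)
  row 1: subtract 1×row2 = (0, 1, 0, -19/5)
step 4: normalize row 3 (÷43/5) = (0, 0, 0, 1)
  row 0: subtract 17/5×row3 = (1, 0, 0, 0)
  row 1: subtract -19/5×row3 = (0, 1, 0, 0)
  row 2: subtract 1×row3 = (0, 0, 1, 0)

pivot columns: 0, 1, 2, 3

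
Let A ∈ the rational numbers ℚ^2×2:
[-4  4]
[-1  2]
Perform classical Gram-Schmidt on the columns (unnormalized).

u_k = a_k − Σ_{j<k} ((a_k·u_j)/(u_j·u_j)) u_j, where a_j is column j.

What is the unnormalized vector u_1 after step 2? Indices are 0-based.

Step 1: u_0 = a_0 = (-4, -1).
Step 2: u_1 = a_1 − (-18/17)·u_0 = (-4/17, 16/17).

u_1 = (-4/17, 16/17)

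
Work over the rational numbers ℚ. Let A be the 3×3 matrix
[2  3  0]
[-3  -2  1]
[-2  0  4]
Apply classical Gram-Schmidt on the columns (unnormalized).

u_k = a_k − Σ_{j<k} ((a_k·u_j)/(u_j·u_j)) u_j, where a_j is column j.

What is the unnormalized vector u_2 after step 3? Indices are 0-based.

Step 1: u_0 = a_0 = (2, -3, -2).
Step 2: u_1 = a_1 − (12/17)·u_0 = (27/17, 2/17, 24/17).
Step 3: u_2 = a_2 − (-11/17)·u_0 − (14/11)·u_1 = (-8/11, -12/11, 10/11).

u_2 = (-8/11, -12/11, 10/11)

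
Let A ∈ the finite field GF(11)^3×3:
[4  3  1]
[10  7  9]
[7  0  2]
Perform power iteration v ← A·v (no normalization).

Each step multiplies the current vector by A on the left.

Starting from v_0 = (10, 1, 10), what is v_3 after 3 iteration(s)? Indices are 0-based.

v_3 = (4, 10, 5)

v_0 = (10, 1, 10).
v_1 = A·v_0 = (9, 10, 2).
v_2 = A·v_1 = (2, 2, 1).
v_3 = A·v_2 = (4, 10, 5).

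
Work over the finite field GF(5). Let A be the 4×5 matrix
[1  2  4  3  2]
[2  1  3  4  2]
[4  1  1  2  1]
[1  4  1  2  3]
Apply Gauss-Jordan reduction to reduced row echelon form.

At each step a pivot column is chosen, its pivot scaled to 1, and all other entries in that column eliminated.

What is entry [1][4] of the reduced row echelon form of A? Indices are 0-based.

pivot(0,0)=1: scale R0 → (1, 2, 4, 3, 2)
  clear (1,0): R1 −= (2)R0 → (0, 2, 0, 3, 3)
  clear (2,0): R2 −= (4)R0 → (0, 3, 0, 0, 3)
  clear (3,0): R3 −= (1)R0 → (0, 2, 2, 4, 1)
pivot(1,1)=2: scale R1 → (0, 1, 0, 4, 4)
  clear (0,1): R0 −= (2)R1 → (1, 0, 4, 0, 4)
  clear (2,1): R2 −= (3)R1 → (0, 0, 0, 3, 1)
  clear (3,1): R3 −= (2)R1 → (0, 0, 2, 1, 3)
pivot(2,2): swap R2↔R3
pivot(2,2)=2: scale R2 → (0, 0, 1, 3, 4)
  clear (0,2): R0 −= (4)R2 → (1, 0, 0, 3, 3)
pivot(3,3)=3: scale R3 → (0, 0, 0, 1, 2)
  clear (0,3): R0 −= (3)R3 → (1, 0, 0, 0, 2)
  clear (1,3): R1 −= (4)R3 → (0, 1, 0, 0, 1)
  clear (2,3): R2 −= (3)R3 → (0, 0, 1, 0, 3)

M[1][4] = 1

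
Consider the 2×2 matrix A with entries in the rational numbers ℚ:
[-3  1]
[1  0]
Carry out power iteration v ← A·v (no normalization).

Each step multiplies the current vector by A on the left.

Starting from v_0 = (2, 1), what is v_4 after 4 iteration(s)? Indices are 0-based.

v_4 = (185, -56)

v_0 = (2, 1).
v_1 = A·v_0 = (-5, 2).
v_2 = A·v_1 = (17, -5).
v_3 = A·v_2 = (-56, 17).
v_4 = A·v_3 = (185, -56).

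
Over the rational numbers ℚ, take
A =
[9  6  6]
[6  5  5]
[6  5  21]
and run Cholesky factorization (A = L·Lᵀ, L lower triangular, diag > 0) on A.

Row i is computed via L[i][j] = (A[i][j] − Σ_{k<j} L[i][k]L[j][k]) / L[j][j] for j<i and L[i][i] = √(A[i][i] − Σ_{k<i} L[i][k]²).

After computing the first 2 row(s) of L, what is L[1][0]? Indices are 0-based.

L[1][0] = 2

Step 1: L[0][0] = √(9) = 3.
  L[1][0] = (6) / L[0][0] = 2.
Step 2: L[1][1] = √(1) = 1.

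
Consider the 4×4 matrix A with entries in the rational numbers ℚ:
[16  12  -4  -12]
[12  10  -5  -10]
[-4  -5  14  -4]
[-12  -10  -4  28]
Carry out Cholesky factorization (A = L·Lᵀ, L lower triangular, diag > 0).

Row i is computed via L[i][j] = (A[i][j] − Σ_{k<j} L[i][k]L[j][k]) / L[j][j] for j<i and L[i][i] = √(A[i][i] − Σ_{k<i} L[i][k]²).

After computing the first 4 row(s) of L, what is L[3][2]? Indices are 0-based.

L[3][2] = -3

Step 1: L[0][0] = √(16) = 4.
  L[1][0] = (12) / L[0][0] = 3.
Step 2: L[1][1] = √(1) = 1.
  L[2][0] = (-4) / L[0][0] = -1.
  L[2][1] = (-2) / L[1][1] = -2.
Step 3: L[2][2] = √(9) = 3.
  L[3][0] = (-12) / L[0][0] = -3.
  L[3][1] = (-1) / L[1][1] = -1.
  L[3][2] = (-9) / L[2][2] = -3.
Step 4: L[3][3] = √(9) = 3.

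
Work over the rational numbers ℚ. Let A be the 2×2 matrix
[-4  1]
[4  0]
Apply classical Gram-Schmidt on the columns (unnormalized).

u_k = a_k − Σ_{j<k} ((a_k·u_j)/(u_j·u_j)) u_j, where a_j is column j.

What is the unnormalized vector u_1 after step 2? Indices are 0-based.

u_1 = (1/2, 1/2)

Step 1: u_0 = a_0 = (-4, 4).
Step 2: u_1 = a_1 − (-1/8)·u_0 = (1/2, 1/2).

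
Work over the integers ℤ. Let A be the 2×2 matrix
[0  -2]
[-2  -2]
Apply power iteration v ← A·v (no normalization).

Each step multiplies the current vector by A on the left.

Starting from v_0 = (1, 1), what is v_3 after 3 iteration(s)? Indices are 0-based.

v_0 = (1, 1).
v_1 = A·v_0 = (-2, -4).
v_2 = A·v_1 = (8, 12).
v_3 = A·v_2 = (-24, -40).

v_3 = (-24, -40)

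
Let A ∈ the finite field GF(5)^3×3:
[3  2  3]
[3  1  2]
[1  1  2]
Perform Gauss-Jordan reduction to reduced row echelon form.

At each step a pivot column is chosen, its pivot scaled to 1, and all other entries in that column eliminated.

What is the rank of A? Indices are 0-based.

step 1: normalize row 0 (÷3) = (1, 4, 1)
  row 1: subtract 3×row0 = (0, 4, 4)
  row 2: subtract 1×row0 = (0, 2, 1)
step 2: normalize row 1 (÷4) = (0, 1, 1)
  row 0: subtract 4×row1 = (1, 0, 2)
  row 2: subtract 2×row1 = (0, 0, 4)
step 3: normalize row 2 (÷4) = (0, 0, 1)
  row 0: subtract 2×row2 = (1, 0, 0)
  row 1: subtract 1×row2 = (0, 1, 0)

rank = 3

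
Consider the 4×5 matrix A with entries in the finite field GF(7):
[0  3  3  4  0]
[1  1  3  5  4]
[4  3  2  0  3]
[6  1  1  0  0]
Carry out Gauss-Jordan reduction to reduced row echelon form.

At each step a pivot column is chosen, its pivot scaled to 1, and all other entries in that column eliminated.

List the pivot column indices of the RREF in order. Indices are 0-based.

pivot columns: 0, 1, 2, 4

[1] R0 <-> R1
[1] R0 /= 1  ⇒  (1, 1, 3, 5, 4)
     R2 -= 4·R0  ⇒  (0, 6, 4, 1, 1)
     R3 -= 6·R0  ⇒  (0, 2, 4, 5, 4)
[2] R1 /= 3  ⇒  (0, 1, 1, 6, 0)
     R0 -= 1·R1  ⇒  (1, 0, 2, 6, 4)
     R2 -= 6·R1  ⇒  (0, 0, 5, 0, 1)
     R3 -= 2·R1  ⇒  (0, 0, 2, 0, 4)
[3] R2 /= 5  ⇒  (0, 0, 1, 0, 3)
     R0 -= 2·R2  ⇒  (1, 0, 0, 6, 5)
     R1 -= 1·R2  ⇒  (0, 1, 0, 6, 4)
     R3 -= 2·R2  ⇒  (0, 0, 0, 0, 5)
column 3 empty below row 3
[4] R3 /= 5  ⇒  (0, 0, 0, 0, 1)
     R0 -= 5·R3  ⇒  (1, 0, 0, 6, 0)
     R1 -= 4·R3  ⇒  (0, 1, 0, 6, 0)
     R2 -= 3·R3  ⇒  (0, 0, 1, 0, 0)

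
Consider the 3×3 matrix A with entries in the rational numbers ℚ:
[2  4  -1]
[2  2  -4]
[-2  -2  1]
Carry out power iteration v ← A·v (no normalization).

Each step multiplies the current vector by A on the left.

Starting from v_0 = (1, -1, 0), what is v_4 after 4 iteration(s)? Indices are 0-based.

v_0 = (1, -1, 0).
v_1 = A·v_0 = (-2, 0, 0).
v_2 = A·v_1 = (-4, -4, 4).
v_3 = A·v_2 = (-28, -32, 20).
v_4 = A·v_3 = (-204, -200, 140).

v_4 = (-204, -200, 140)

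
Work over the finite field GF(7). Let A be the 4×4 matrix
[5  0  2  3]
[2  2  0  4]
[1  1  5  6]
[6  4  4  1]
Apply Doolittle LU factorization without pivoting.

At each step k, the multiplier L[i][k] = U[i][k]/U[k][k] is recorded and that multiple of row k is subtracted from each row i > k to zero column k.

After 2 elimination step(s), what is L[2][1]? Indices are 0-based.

Step 1: pivot at (0,0) is 5.
  row1 ← row1 − (6)·row0  ⇒  L[1][0]=6, U row1=(0, 2, 2, 0)
  row2 ← row2 − (3)·row0  ⇒  L[2][0]=3, U row2=(0, 1, 6, 4)
  row3 ← row3 − (4)·row0  ⇒  L[3][0]=4, U row3=(0, 4, 3, 3)
Step 2: pivot at (1,1) is 2.
  row2 ← row2 − (4)·row1  ⇒  L[2][1]=4, U row2=(0, 0, 5, 4)
  row3 ← row3 − (2)·row1  ⇒  L[3][1]=2, U row3=(0, 0, 6, 3)

L[2][1] = 4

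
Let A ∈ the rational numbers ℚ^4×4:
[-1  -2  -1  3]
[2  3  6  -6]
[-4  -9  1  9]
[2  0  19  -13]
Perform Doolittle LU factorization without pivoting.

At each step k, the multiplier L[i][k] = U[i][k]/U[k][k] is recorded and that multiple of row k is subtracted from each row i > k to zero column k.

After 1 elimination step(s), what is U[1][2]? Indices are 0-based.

Step 1: pivot at (0,0) is -1.
  row1 ← row1 − (-2)·row0  ⇒  L[1][0]=-2, U row1=(0, -1, 4, 0)
  row2 ← row2 − (4)·row0  ⇒  L[2][0]=4, U row2=(0, -1, 5, -3)
  row3 ← row3 − (-2)·row0  ⇒  L[3][0]=-2, U row3=(0, -4, 17, -7)

U[1][2] = 4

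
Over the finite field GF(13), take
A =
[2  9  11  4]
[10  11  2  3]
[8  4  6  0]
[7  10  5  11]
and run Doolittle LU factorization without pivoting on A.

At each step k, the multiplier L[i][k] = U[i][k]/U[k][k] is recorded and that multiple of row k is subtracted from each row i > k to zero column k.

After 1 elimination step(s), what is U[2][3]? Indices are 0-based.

U[2][3] = 10

k=0: U[0][0]=2
  eliminate (1,0): mult=5, new row 1: (0, 5, 12, 9); set L[1][0]=5
  eliminate (2,0): mult=4, new row 2: (0, 7, 1, 10); set L[2][0]=4
  eliminate (3,0): mult=10, new row 3: (0, 11, 12, 10); set L[3][0]=10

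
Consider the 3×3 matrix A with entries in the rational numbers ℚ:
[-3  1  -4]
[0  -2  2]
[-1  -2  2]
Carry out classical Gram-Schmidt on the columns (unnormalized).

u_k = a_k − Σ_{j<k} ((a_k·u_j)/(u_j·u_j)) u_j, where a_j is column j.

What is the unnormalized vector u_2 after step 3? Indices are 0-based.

Step 1: u_0 = a_0 = (-3, 0, -1).
Step 2: u_1 = a_1 − (-1/10)·u_0 = (7/10, -2, -21/10).
Step 3: u_2 = a_2 − (1)·u_0 − (-110/89)·u_1 = (-12/89, -42/89, 36/89).

u_2 = (-12/89, -42/89, 36/89)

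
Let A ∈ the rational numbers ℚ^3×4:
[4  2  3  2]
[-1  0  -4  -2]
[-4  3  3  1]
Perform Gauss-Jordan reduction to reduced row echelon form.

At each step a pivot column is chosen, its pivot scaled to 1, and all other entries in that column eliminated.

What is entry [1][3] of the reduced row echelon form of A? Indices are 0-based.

[1] R0 /= 4  ⇒  (1, 1/2, 3/4, 1/2)
     R1 -= -1·R0  ⇒  (0, 1/2, -13/4, -3/2)
     R2 -= -4·R0  ⇒  (0, 5, 6, 3)
[2] R1 /= 1/2  ⇒  (0, 1, -13/2, -3)
     R0 -= 1/2·R1  ⇒  (1, 0, 4, 2)
     R2 -= 5·R1  ⇒  (0, 0, 77/2, 18)
[3] R2 /= 77/2  ⇒  (0, 0, 1, 36/77)
     R0 -= 4·R2  ⇒  (1, 0, 0, 10/77)
     R1 -= -13/2·R2  ⇒  (0, 1, 0, 3/77)

M[1][3] = 3/77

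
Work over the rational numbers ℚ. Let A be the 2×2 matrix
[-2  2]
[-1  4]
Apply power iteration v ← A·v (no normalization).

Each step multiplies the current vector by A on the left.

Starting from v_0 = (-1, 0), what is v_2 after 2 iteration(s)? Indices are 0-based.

v_2 = (-2, 2)

v_0 = (-1, 0).
v_1 = A·v_0 = (2, 1).
v_2 = A·v_1 = (-2, 2).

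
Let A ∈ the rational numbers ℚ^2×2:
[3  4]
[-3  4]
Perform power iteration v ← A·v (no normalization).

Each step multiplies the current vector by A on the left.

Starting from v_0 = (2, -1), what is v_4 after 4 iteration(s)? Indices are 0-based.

v_0 = (2, -1).
v_1 = A·v_0 = (2, -10).
v_2 = A·v_1 = (-34, -46).
v_3 = A·v_2 = (-286, -82).
v_4 = A·v_3 = (-1186, 530).

v_4 = (-1186, 530)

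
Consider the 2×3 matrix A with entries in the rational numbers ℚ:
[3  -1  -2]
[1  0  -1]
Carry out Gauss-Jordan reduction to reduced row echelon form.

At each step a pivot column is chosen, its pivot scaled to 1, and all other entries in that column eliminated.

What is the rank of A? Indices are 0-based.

pivot(0,0)=3: scale R0 → (1, -1/3, -2/3)
  clear (1,0): R1 −= (1)R0 → (0, 1/3, -1/3)
pivot(1,1)=1/3: scale R1 → (0, 1, -1)
  clear (0,1): R0 −= (-1/3)R1 → (1, 0, -1)

rank = 2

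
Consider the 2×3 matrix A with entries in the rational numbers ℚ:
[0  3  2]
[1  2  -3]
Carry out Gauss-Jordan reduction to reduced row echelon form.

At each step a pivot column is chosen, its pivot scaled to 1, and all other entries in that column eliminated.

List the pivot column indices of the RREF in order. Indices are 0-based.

[1] R0 <-> R1
[1] R0 /= 1  ⇒  (1, 2, -3)
[2] R1 /= 3  ⇒  (0, 1, 2/3)
     R0 -= 2·R1  ⇒  (1, 0, -13/3)

pivot columns: 0, 1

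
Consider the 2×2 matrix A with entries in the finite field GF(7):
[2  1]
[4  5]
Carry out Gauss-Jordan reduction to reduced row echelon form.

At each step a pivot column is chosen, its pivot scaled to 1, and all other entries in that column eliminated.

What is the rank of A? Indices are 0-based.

[1] R0 /= 2  ⇒  (1, 4)
     R1 -= 4·R0  ⇒  (0, 3)
[2] R1 /= 3  ⇒  (0, 1)
     R0 -= 4·R1  ⇒  (1, 0)

rank = 2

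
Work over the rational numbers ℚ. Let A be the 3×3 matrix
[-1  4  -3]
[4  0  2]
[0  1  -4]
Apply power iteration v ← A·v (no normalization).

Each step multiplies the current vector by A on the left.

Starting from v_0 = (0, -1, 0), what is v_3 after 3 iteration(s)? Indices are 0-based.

v_0 = (0, -1, 0).
v_1 = A·v_0 = (-4, 0, -1).
v_2 = A·v_1 = (7, -18, 4).
v_3 = A·v_2 = (-91, 36, -34).

v_3 = (-91, 36, -34)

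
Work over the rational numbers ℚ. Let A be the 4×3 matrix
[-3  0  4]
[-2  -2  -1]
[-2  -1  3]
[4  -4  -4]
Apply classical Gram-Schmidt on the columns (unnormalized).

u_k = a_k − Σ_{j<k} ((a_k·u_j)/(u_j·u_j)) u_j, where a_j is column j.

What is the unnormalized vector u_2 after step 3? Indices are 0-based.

Step 1: u_0 = a_0 = (-3, -2, -2, 4).
Step 2: u_1 = a_1 − (-10/33)·u_0 = (-10/11, -86/33, -53/33, -92/33).
Step 3: u_2 = a_2 − (-32/33)·u_0 − (175/593)·u_1 = (806/593, -1287/593, 910/593, 416/593).

u_2 = (806/593, -1287/593, 910/593, 416/593)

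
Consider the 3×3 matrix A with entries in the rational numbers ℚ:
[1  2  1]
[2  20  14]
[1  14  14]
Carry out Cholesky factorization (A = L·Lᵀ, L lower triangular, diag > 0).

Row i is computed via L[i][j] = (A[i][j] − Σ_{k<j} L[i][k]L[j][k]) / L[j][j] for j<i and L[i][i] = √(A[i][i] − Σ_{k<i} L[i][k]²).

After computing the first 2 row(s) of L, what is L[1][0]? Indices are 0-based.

Step 1: L[0][0] = √(1) = 1.
  L[1][0] = (2) / L[0][0] = 2.
Step 2: L[1][1] = √(16) = 4.

L[1][0] = 2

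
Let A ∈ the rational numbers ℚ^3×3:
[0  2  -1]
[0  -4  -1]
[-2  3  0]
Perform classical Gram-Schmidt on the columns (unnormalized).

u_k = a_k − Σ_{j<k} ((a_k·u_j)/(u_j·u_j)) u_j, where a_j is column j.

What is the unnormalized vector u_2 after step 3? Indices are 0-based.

Step 1: u_0 = a_0 = (0, 0, -2).
Step 2: u_1 = a_1 − (-3/2)·u_0 = (2, -4, 0).
Step 3: u_2 = a_2 − (0)·u_0 − (1/10)·u_1 = (-6/5, -3/5, 0).

u_2 = (-6/5, -3/5, 0)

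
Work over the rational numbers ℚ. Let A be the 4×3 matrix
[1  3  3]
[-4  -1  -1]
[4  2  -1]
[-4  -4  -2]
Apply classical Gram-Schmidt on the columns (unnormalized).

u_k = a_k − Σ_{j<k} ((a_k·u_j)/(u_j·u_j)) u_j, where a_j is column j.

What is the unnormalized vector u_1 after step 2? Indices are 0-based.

Step 1: u_0 = a_0 = (1, -4, 4, -4).
Step 2: u_1 = a_1 − (31/49)·u_0 = (116/49, 75/49, -26/49, -72/49).

u_1 = (116/49, 75/49, -26/49, -72/49)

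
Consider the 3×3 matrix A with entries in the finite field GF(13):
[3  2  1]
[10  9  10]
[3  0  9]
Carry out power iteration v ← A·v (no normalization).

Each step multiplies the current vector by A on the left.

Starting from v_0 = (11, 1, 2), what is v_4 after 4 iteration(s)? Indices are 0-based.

v_0 = (11, 1, 2).
v_1 = A·v_0 = (11, 9, 12).
v_2 = A·v_1 = (11, 12, 11).
v_3 = A·v_2 = (3, 3, 2).
v_4 = A·v_3 = (4, 12, 1).

v_4 = (4, 12, 1)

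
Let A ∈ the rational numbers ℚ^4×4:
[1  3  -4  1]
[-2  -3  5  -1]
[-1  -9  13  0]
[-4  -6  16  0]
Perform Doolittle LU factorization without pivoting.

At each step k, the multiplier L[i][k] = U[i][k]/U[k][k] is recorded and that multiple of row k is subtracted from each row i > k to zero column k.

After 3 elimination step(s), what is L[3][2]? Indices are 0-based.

[col 0] pivot 1
  R1 -= -2*R0 → (0, 3, -3, 1)  (L[1][0] := -2)
  R2 -= -1*R0 → (0, -6, 9, 1)  (L[2][0] := -1)
  R3 -= -4*R0 → (0, 6, 0, 4)  (L[3][0] := -4)
[col 1] pivot 3
  R2 -= -2*R1 → (0, 0, 3, 3)  (L[2][1] := -2)
  R3 -= 2*R1 → (0, 0, 6, 2)  (L[3][1] := 2)
[col 2] pivot 3
  R3 -= 2*R2 → (0, 0, 0, -4)  (L[3][2] := 2)

L[3][2] = 2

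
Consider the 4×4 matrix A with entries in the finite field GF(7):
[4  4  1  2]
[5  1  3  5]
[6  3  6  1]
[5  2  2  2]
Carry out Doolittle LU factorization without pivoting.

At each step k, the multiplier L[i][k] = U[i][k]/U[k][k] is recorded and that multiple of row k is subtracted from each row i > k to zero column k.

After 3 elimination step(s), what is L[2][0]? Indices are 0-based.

L[2][0] = 5

Step 1: pivot at (0,0) is 4.
  row1 ← row1 − (3)·row0  ⇒  L[1][0]=3, U row1=(0, 3, 0, 6)
  row2 ← row2 − (5)·row0  ⇒  L[2][0]=5, U row2=(0, 4, 1, 5)
  row3 ← row3 − (3)·row0  ⇒  L[3][0]=3, U row3=(0, 4, 6, 3)
Step 2: pivot at (1,1) is 3.
  row2 ← row2 − (6)·row1  ⇒  L[2][1]=6, U row2=(0, 0, 1, 4)
  row3 ← row3 − (6)·row1  ⇒  L[3][1]=6, U row3=(0, 0, 6, 2)
Step 3: pivot at (2,2) is 1.
  row3 ← row3 − (6)·row2  ⇒  L[3][2]=6, U row3=(0, 0, 0, 6)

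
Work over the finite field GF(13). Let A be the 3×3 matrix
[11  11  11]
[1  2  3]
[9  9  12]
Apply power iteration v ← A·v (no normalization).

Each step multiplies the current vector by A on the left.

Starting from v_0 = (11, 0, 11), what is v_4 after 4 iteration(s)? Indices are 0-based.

v_4 = (2, 10, 10)

v_0 = (11, 0, 11).
v_1 = A·v_0 = (8, 5, 10).
v_2 = A·v_1 = (6, 9, 3).
v_3 = A·v_2 = (3, 7, 2).
v_4 = A·v_3 = (2, 10, 10).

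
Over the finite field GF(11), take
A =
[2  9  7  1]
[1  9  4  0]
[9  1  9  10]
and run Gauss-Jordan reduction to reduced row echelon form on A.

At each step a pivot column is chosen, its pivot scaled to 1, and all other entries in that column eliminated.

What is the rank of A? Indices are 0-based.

[1] R0 /= 2  ⇒  (1, 10, 9, 6)
     R1 -= 1·R0  ⇒  (0, 10, 6, 5)
     R2 -= 9·R0  ⇒  (0, 10, 5, 0)
[2] R1 /= 10  ⇒  (0, 1, 5, 6)
     R0 -= 10·R1  ⇒  (1, 0, 3, 1)
     R2 -= 10·R1  ⇒  (0, 0, 10, 6)
[3] R2 /= 10  ⇒  (0, 0, 1, 5)
     R0 -= 3·R2  ⇒  (1, 0, 0, 8)
     R1 -= 5·R2  ⇒  (0, 1, 0, 3)

rank = 3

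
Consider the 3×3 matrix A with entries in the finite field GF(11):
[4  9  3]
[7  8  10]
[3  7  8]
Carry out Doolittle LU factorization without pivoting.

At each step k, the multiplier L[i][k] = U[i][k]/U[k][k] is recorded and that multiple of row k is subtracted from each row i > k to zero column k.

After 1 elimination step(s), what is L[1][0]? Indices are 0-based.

L[1][0] = 10

Step 1: pivot at (0,0) is 4.
  row1 ← row1 − (10)·row0  ⇒  L[1][0]=10, U row1=(0, 6, 2)
  row2 ← row2 − (9)·row0  ⇒  L[2][0]=9, U row2=(0, 3, 3)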